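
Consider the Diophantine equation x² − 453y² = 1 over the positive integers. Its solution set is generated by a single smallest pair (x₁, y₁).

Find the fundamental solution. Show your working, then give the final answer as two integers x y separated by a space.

[21; 3,1,1,10,14,10,1,1,3,42] for √453; ℓ=10 ⇒ convergent index 9
step 0: (21, 1)  from 21·(1,0) + (0,1)
…
step 3: (149, 7)  from 1·(85,4) + (64,3)
step 4: (1575, 74)  from 10·(149,7) + (85,4)
step 5: (22199, 1043)  from 14·(1575,74) + (149,7)
…
step 7: (245764, 11547)  from 1·(223565,10504) + (22199,1043)
step 8: (469329, 22051)  from 1·(245764,11547) + (223565,10504)
step 9: (1653751, 77700)  from 3·(469329,22051) + (245764,11547)
fundamental: x₁=1653751, y₁=77700  (since 2734892370001 − 453·6037290000 = 1)

1653751 77700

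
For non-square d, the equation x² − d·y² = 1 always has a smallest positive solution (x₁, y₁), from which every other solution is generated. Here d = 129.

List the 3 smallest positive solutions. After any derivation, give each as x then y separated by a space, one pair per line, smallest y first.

√129 = [11; 2,1,3,1,6,1,3,1,2,22, …], period ℓ=10 (even) → k=9
step 0: (11, 1)  from 11·(1,0) + (0,1)
step 1: (23, 2)  from 2·(11,1) + (1,0)
step 2: (34, 3)  from 1·(23,2) + (11,1)
step 3: (125, 11)  from 3·(34,3) + (23,2)
…
step 5: (1079, 95)  from 6·(159,14) + (125,11)
step 6: (1238, 109)  from 1·(1079,95) + (159,14)
…
step 8: (6031, 531)  from 1·(4793,422) + (1238,109)
step 9: (16855, 1484)  from 2·(6031,531) + (4793,422)
fundamental: x₁=16855, y₁=1484  (since 284091025 − 129·2202256 = 1)
k=2:  x_2 = 16855·16855+129·1484·1484 = 568182049,  y_2 = 16855·1484+1484·16855 = 50025640
k=3:  x_3 = 16855·568182049+129·1484·50025640 = 19153416854935,  y_3 = 16855·50025640+1484·568182049 = 1686364322916

16855 1484
568182049 50025640
19153416854935 1686364322916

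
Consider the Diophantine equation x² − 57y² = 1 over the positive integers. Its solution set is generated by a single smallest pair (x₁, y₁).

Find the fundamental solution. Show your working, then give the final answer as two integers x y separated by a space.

151 20

√57 → a₀=7, period (1,1,4,1,1,14); ℓ=6 even so k=5
step 0: (7, 1)  from 7·(1,0) + (0,1)
…
step 4: (83, 11)  from 1·(68,9) + (15,2)
step 5: (151, 20)  from 1·(83,11) + (68,9)
→ (151, 20).  Check: 151²=22801, 57·20²=22800, difference 1.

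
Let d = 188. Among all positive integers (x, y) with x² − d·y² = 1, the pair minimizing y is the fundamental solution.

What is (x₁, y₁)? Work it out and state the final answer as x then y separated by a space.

√188 = [13; 1,2,2,6,2,2,1,26, …], period ℓ=8 (even) → k=7
a_0=13:  p_0=13·1+0=13,  q_0=13·0+1=1
…
a_2=2:  p_2=2·14+13=41,  q_2=2·1+1=3
a_3=2:  p_3=2·41+14=96,  q_3=2·3+1=7
a_4=6:  p_4=6·96+41=617,  q_4=6·7+3=45
…
a_6=2:  p_6=2·1330+617=3277,  q_6=2·97+45=239
a_7=1:  p_7=1·3277+1330=4607,  q_7=1·239+97=336
(x₁, y₁) = (4607, 336);  4607² − 188·336² = 1 ✓

4607 336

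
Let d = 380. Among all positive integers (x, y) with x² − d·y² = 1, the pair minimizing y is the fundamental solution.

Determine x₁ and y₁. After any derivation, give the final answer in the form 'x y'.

√380 → a₀=19, period (2,38); ℓ=2 even so k=1
i=0: a=19 ⇒ p=19, q=1
i=1: a=2 ⇒ p=39, q=2
fundamental: x₁=39, y₁=2  (since 1521 − 380·4 = 1)

39 2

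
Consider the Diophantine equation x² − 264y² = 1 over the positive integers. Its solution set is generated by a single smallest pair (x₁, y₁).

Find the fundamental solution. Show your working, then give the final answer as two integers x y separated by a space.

√264 = [16; 4,32, …], period ℓ=2 (even) → k=1
i=0: a=16 ⇒ p=16, q=1
i=1: a=4 ⇒ p=65, q=4
fundamental: x₁=65, y₁=4  (since 4225 − 264·16 = 1)

65 4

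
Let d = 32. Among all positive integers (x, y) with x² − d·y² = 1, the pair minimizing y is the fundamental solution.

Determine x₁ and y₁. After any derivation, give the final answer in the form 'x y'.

√32 = [5; 1,1,1,10, …], period ℓ=4 (even) → k=3
a_0=5:  p_0=5·1+0=5,  q_0=5·0+1=1
…
a_2=1:  p_2=1·6+5=11,  q_2=1·1+1=2
a_3=1:  p_3=1·11+6=17,  q_3=1·2+1=3
→ (17, 3).  Check: 17²=289, 32·3²=288, difference 1.

17 3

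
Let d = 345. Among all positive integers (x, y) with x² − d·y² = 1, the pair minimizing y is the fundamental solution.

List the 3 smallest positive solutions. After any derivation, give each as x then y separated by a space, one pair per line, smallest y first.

d=345: √d = [18; 1,1,2,1,6,1,2,1,1,36] (ℓ=10, even), read p_9/q_9
k=0  a_k=18  p_k/q_k = 18/1
k=1  a_k=1  p_k/q_k = 19/1
k=2  a_k=1  p_k/q_k = 37/2
k=3  a_k=2  p_k/q_k = 93/5
…
k=5  a_k=6  p_k/q_k = 873/47
k=6  a_k=1  p_k/q_k = 1003/54
k=7  a_k=2  p_k/q_k = 2879/155
k=8  a_k=1  p_k/q_k = 3882/209
k=9  a_k=1  p_k/q_k = 6761/364
fundamental: x₁=6761, y₁=364  (since 45711121 − 345·132496 = 1)
(x_2, y_2) = (6761·6761 + 345·364·364, 6761·364 + 364·6761) = (91422241, 4922008)
(x_3, y_3) = (6761·91422241 + 345·364·4922008, 6761·4922008 + 364·91422241) = (1236211536041, 66555391812)

6761 364
91422241 4922008
1236211536041 66555391812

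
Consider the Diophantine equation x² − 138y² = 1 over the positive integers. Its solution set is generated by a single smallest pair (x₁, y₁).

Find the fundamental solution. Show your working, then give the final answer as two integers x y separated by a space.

√138 → a₀=11, period (1,2,1,22); ℓ=4 even so k=3
a_0=11:  p_0=11·1+0=11,  q_0=11·0+1=1
a_1=1:  p_1=1·11+1=12,  q_1=1·1+0=1
a_2=2:  p_2=2·12+11=35,  q_2=2·1+1=3
a_3=1:  p_3=1·35+12=47,  q_3=1·3+1=4
(x₁, y₁) = (47, 4);  47² − 138·4² = 1 ✓

47 4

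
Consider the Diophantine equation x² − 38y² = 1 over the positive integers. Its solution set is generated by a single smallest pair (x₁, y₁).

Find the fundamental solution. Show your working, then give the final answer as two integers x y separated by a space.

37 6

√38 → a₀=6, period (6,12); ℓ=2 even so k=1
k=0  a_k=6  p_k/q_k = 6/1
k=1  a_k=6  p_k/q_k = 37/6
→ (37, 6).  Check: 37²=1369, 38·6²=1368, difference 1.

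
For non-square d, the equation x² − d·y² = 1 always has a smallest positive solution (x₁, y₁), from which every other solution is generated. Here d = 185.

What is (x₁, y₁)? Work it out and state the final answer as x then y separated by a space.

9249 680

√185 → a₀=13, period (1,1,1,1,26); ℓ=5 odd so k=9
step 0: (13, 1)  from 13·(1,0) + (0,1)
step 1: (14, 1)  from 1·(13,1) + (1,0)
step 2: (27, 2)  from 1·(14,1) + (13,1)
step 3: (41, 3)  from 1·(27,2) + (14,1)
…
step 5: (1809, 133)  from 26·(68,5) + (41,3)
…
step 7: (3686, 271)  from 1·(1877,138) + (1809,133)
step 8: (5563, 409)  from 1·(3686,271) + (1877,138)
step 9: (9249, 680)  from 1·(5563,409) + (3686,271)
→ (9249, 680).  Check: 9249²=85544001, 185·680²=85544000, difference 1.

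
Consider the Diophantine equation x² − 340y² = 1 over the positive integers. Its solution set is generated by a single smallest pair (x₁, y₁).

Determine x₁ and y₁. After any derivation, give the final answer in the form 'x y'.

285769 15498

[18; 2,3,1,1,1,…,3,2,36] for √340; ℓ=14 ⇒ convergent index 13
i=0: a=18 ⇒ p=18, q=1
i=1: a=2 ⇒ p=37, q=2
…
i=5: a=1 ⇒ p=461, q=25
i=6: a=1 ⇒ p=756, q=41
…
i=8: a=1 ⇒ p=7265, q=394
…
i=10: a=1 ⇒ p=21039, q=1141
i=11: a=1 ⇒ p=34813, q=1888
i=12: a=3 ⇒ p=125478, q=6805
i=13: a=2 ⇒ p=285769, q=15498
(x₁, y₁) = (285769, 15498);  285769² − 340·15498² = 1 ✓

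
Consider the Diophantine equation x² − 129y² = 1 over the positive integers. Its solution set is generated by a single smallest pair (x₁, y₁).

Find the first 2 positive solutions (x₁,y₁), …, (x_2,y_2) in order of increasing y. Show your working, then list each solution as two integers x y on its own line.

√129 → a₀=11, period (2,1,3,1,6,1,3,1,2,22); ℓ=10 even so k=9
a_0=11:  p_0=11·1+0=11,  q_0=11·0+1=1
…
a_3=3:  p_3=3·34+23=125,  q_3=3·3+2=11
…
a_5=6:  p_5=6·159+125=1079,  q_5=6·14+11=95
a_6=1:  p_6=1·1079+159=1238,  q_6=1·95+14=109
…
a_8=1:  p_8=1·4793+1238=6031,  q_8=1·422+109=531
a_9=2:  p_9=2·6031+4793=16855,  q_9=2·531+422=1484
fundamental: x₁=16855, y₁=1484  (since 284091025 − 129·2202256 = 1)
n=2: (16855,1484)∘(16855,1484) = (16855·16855+129·1484·1484, 16855·1484+1484·16855) = (568182049,50025640)

16855 1484
568182049 50025640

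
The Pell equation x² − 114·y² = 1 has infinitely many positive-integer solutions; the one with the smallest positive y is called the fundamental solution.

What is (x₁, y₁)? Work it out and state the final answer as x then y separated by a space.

d=114: √d = [10; 1,2,10,2,1,20] (ℓ=6, even), read p_5/q_5
a_0=10:  p_0=10·1+0=10,  q_0=10·0+1=1
a_1=1:  p_1=1·10+1=11,  q_1=1·1+0=1
…
a_3=10:  p_3=10·32+11=331,  q_3=10·3+1=31
a_4=2:  p_4=2·331+32=694,  q_4=2·31+3=65
a_5=1:  p_5=1·694+331=1025,  q_5=1·65+31=96
(x₁, y₁) = (1025, 96);  1025² − 114·96² = 1 ✓

1025 96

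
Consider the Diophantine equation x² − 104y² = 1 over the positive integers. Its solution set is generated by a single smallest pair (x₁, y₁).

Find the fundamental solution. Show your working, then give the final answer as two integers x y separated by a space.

51 5

√104 = [10; 5,20, …], period ℓ=2 (even) → k=1
k=0  a_k=10  p_k/q_k = 10/1
k=1  a_k=5  p_k/q_k = 51/5
(x₁, y₁) = (51, 5);  51² − 104·5² = 1 ✓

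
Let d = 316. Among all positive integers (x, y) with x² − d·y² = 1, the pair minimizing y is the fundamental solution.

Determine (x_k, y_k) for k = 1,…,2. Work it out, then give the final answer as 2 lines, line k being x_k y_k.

12799 720
327628801 18430560

√316 = [17; 1,3,2,8,2,3,1,34, …], period ℓ=8 (even) → k=7
k=0  a_k=17  p_k/q_k = 17/1
k=1  a_k=1  p_k/q_k = 18/1
…
k=3  a_k=2  p_k/q_k = 160/9
…
k=5  a_k=2  p_k/q_k = 2862/161
k=6  a_k=3  p_k/q_k = 9937/559
k=7  a_k=1  p_k/q_k = 12799/720
(x₁, y₁) = (12799, 720);  12799² − 316·720² = 1 ✓
n=2: (12799,720)∘(12799,720) = (12799·12799+316·720·720, 12799·720+720·12799) = (327628801,18430560)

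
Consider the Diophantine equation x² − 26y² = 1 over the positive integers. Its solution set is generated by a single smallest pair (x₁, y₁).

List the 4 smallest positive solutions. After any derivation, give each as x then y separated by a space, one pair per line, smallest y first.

51 10
5201 1020
530451 104030
54100801 10610040

[5; 10] for √26; ℓ=1 ⇒ convergent index 1
a_0=5:  p_0=5·1+0=5,  q_0=5·0+1=1
a_1=10:  p_1=10·5+1=51,  q_1=10·1+0=10
(x₁, y₁) = (51, 10);  51² − 26·10² = 1 ✓
(51+10√26)^2 = 5201 + 1020√26
(51+10√26)^3 = 530451 + 104030√26
(51+10√26)^4 = 54100801 + 10610040√26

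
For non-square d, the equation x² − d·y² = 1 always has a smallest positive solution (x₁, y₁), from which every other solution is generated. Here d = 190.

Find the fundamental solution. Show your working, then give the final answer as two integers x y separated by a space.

52021 3774

√190 → a₀=13, period (1,3,1,1,1,…,3,1,26); ℓ=14 even so k=13
a_0=13:  p_0=13·1+0=13,  q_0=13·0+1=1
…
a_2=3:  p_2=3·14+13=55,  q_2=3·1+1=4
…
a_4=1:  p_4=1·69+55=124,  q_4=1·5+4=9
a_5=1:  p_5=1·124+69=193,  q_5=1·9+5=14
…
a_9=1:  p_9=1·2936+1213=4149,  q_9=1·213+88=301
…
a_12=3:  p_12=3·11234+7085=40787,  q_12=3·815+514=2959
a_13=1:  p_13=1·40787+11234=52021,  q_13=1·2959+815=3774
→ (52021, 3774).  Check: 52021²=2706184441, 190·3774²=2706184440, difference 1.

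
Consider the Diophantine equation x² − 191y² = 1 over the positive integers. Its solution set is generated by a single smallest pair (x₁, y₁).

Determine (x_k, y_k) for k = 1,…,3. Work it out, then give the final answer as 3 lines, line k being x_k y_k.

√191 → a₀=13, period (1,4,1,1,3,…,4,1,26); ℓ=16 even so k=15
a_0=13:  p_0=13·1+0=13,  q_0=13·0+1=1
a_1=1:  p_1=1·13+1=14,  q_1=1·1+0=1
…
a_4=1:  p_4=1·83+69=152,  q_4=1·6+5=11
…
a_8=13:  p_8=13·2999+1230=40217,  q_8=13·217+89=2910
a_9=2:  p_9=2·40217+2999=83433,  q_9=2·2910+217=6037
a_10=2:  p_10=2·83433+40217=207083,  q_10=2·6037+2910=14984
a_11=3:  p_11=3·207083+83433=704682,  q_11=3·14984+6037=50989
a_12=1:  p_12=1·704682+207083=911765,  q_12=1·50989+14984=65973
a_13=1:  p_13=1·911765+704682=1616447,  q_13=1·65973+50989=116962
a_14=4:  p_14=4·1616447+911765=7377553,  q_14=4·116962+65973=533821
a_15=1:  p_15=1·7377553+1616447=8994000,  q_15=1·533821+116962=650783
(x₁, y₁) = (8994000, 650783);  8994000² − 191·650783² = 1 ✓
(x_2, y_2) = (8994000·8994000 + 191·650783·650783, 8994000·650783 + 650783·8994000) = (161784071999999, 11706284604000)
(x_3, y_3) = (8994000·161784071999999 + 191·650783·11706284604000, 8994000·11706284604000 + 650783·161784071999999) = (2910171887135973018000, 210572647456751349217)

8994000 650783
161784071999999 11706284604000
2910171887135973018000 210572647456751349217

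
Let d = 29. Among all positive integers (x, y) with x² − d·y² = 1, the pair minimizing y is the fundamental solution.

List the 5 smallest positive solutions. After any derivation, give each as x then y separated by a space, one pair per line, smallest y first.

√29 = [5; 2,1,1,2,10, …], period ℓ=5 (odd) → k=9
a_0=5:  p_0=5·1+0=5,  q_0=5·0+1=1
…
a_5=10:  p_5=10·70+27=727,  q_5=10·13+5=135
…
a_7=1:  p_7=1·1524+727=2251,  q_7=1·283+135=418
a_8=1:  p_8=1·2251+1524=3775,  q_8=1·418+283=701
a_9=2:  p_9=2·3775+2251=9801,  q_9=2·701+418=1820
(x₁, y₁) = (9801, 1820);  9801² − 29·1820² = 1 ✓
(x_2, y_2) = (9801·9801 + 29·1820·1820, 9801·1820 + 1820·9801) = (192119201, 35675640)
(x_3, y_3) = (9801·192119201 + 29·1820·35675640, 9801·35675640 + 1820·192119201) = (3765920568201, 699313893460)
(x_4, y_4) = (9801·3765920568201 + 29·1820·699313893460, 9801·699313893460 + 1820·3765920568201) = (73819574785756801, 13707950903927280)
(x_5, y_5) = (9801·73819574785756801 + 29·1820·13707950903927280, 9801·13707950903927280 + 1820·73819574785756801) = (1447011301184484245001, 268703252919468649100)

9801 1820
192119201 35675640
3765920568201 699313893460
73819574785756801 13707950903927280
1447011301184484245001 268703252919468649100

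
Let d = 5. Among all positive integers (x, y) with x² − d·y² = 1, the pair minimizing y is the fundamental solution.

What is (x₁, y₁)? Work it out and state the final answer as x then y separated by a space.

9 4

[2; 4] for √5; ℓ=1 ⇒ convergent index 1
i=0: a=2 ⇒ p=2, q=1
i=1: a=4 ⇒ p=9, q=4
→ (9, 4).  Check: 9²=81, 5·4²=80, difference 1.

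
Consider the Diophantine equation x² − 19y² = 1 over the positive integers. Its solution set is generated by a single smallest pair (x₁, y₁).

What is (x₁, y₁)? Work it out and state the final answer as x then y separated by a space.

170 39

√19 = [4; 2,1,3,1,2,8, …], period ℓ=6 (even) → k=5
k=0  a_k=4  p_k/q_k = 4/1
k=1  a_k=2  p_k/q_k = 9/2
…
k=3  a_k=3  p_k/q_k = 48/11
k=4  a_k=1  p_k/q_k = 61/14
k=5  a_k=2  p_k/q_k = 170/39
fundamental: x₁=170, y₁=39  (since 28900 − 19·1521 = 1)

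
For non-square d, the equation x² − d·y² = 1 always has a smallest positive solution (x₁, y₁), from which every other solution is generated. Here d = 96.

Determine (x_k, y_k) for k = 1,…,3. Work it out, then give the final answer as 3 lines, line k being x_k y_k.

49 5
4801 490
470449 48015

d=96: √d = [9; 1,3,1,18] (ℓ=4, even), read p_3/q_3
k=0  a_k=9  p_k/q_k = 9/1
…
k=2  a_k=3  p_k/q_k = 39/4
k=3  a_k=1  p_k/q_k = 49/5
→ (49, 5).  Check: 49²=2401, 96·5²=2400, difference 1.
(x_2, y_2) = (49·49 + 96·5·5, 49·5 + 5·49) = (4801, 490)
(x_3, y_3) = (49·4801 + 96·5·490, 49·490 + 5·4801) = (470449, 48015)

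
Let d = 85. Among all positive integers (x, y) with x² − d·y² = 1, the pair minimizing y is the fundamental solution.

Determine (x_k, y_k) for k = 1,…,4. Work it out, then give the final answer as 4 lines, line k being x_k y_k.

285769 30996
163327842721 17715391848
93348068572789129 10125019625991228
53351968415791425367681 5786833466982059076816

d=85: √d = [9; 4,1,1,4,18] (ℓ=5, odd), read p_9/q_9
a_0=9:  p_0=9·1+0=9,  q_0=9·0+1=1
a_1=4:  p_1=4·9+1=37,  q_1=4·1+0=4
a_2=1:  p_2=1·37+9=46,  q_2=1·4+1=5
a_3=1:  p_3=1·46+37=83,  q_3=1·5+4=9
a_4=4:  p_4=4·83+46=378,  q_4=4·9+5=41
a_5=18:  p_5=18·378+83=6887,  q_5=18·41+9=747
…
a_8=1:  p_8=1·34813+27926=62739,  q_8=1·3776+3029=6805
a_9=4:  p_9=4·62739+34813=285769,  q_9=4·6805+3776=30996
fundamental: x₁=285769, y₁=30996  (since 81663921361 − 85·960752016 = 1)
n=2: (285769,30996)∘(285769,30996) = (285769·285769+85·30996·30996, 285769·30996+30996·285769) = (163327842721,17715391848)
n=3: (163327842721,17715391848)∘(285769,30996) = (285769·163327842721+85·30996·17715391848, 285769·17715391848+30996·163327842721) = (93348068572789129,10125019625991228)
n=4: (93348068572789129,10125019625991228)∘(285769,30996) = (285769·93348068572789129+85·30996·10125019625991228, 285769·10125019625991228+30996·93348068572789129) = (53351968415791425367681,5786833466982059076816)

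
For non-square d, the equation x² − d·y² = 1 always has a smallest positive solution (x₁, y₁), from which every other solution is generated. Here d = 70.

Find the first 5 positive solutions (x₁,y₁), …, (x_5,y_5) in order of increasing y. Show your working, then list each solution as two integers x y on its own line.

251 30
126001 15060
63252251 7560090
31752504001 3795150120
15939693756251 1905157800150

d=70: √d = [8; 2,1,2,1,2,16] (ℓ=6, even), read p_5/q_5
a_0=8:  p_0=8·1+0=8,  q_0=8·0+1=1
…
a_4=1:  p_4=1·67+25=92,  q_4=1·8+3=11
a_5=2:  p_5=2·92+67=251,  q_5=2·11+8=30
→ (251, 30).  Check: 251²=63001, 70·30²=63000, difference 1.
(x_2, y_2) = (251·251 + 70·30·30, 251·30 + 30·251) = (126001, 15060)
(x_3, y_3) = (251·126001 + 70·30·15060, 251·15060 + 30·126001) = (63252251, 7560090)
(x_4, y_4) = (251·63252251 + 70·30·7560090, 251·7560090 + 30·63252251) = (31752504001, 3795150120)
(x_5, y_5) = (251·31752504001 + 70·30·3795150120, 251·3795150120 + 30·31752504001) = (15939693756251, 1905157800150)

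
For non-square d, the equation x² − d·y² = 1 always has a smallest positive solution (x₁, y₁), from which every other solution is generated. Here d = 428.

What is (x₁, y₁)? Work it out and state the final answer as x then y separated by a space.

d=428: √d = [20; 1,2,4,1,5,10,5,1,4,2,1,40] (ℓ=12, even), read p_11/q_11
step 0: (20, 1)  from 20·(1,0) + (0,1)
step 1: (21, 1)  from 1·(20,1) + (1,0)
step 2: (62, 3)  from 2·(21,1) + (20,1)
step 3: (269, 13)  from 4·(62,3) + (21,1)
step 4: (331, 16)  from 1·(269,13) + (62,3)
…
step 8: (119350, 5769)  from 1·(99779,4823) + (19571,946)
step 9: (577179, 27899)  from 4·(119350,5769) + (99779,4823)
step 10: (1273708, 61567)  from 2·(577179,27899) + (119350,5769)
step 11: (1850887, 89466)  from 1·(1273708,61567) + (577179,27899)
→ (1850887, 89466).  Check: 1850887²=3425782686769, 428·89466²=3425782686768, difference 1.

1850887 89466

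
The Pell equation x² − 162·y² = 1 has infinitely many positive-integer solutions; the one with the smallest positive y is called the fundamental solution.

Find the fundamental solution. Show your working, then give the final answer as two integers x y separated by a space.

[12; 1,2,1,2,12,2,1,2,1,24] for √162; ℓ=10 ⇒ convergent index 9
i=0: a=12 ⇒ p=12, q=1
i=1: a=1 ⇒ p=13, q=1
i=2: a=2 ⇒ p=38, q=3
…
i=5: a=12 ⇒ p=1731, q=136
…
i=8: a=2 ⇒ p=14268, q=1121
i=9: a=1 ⇒ p=19601, q=1540
→ (19601, 1540).  Check: 19601²=384199201, 162·1540²=384199200, difference 1.

19601 1540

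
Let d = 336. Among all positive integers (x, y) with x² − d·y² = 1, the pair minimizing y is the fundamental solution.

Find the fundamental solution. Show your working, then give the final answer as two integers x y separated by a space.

√336 → a₀=18, period (3,36); ℓ=2 even so k=1
i=0: a=18 ⇒ p=18, q=1
i=1: a=3 ⇒ p=55, q=3
(x₁, y₁) = (55, 3);  55² − 336·3² = 1 ✓

55 3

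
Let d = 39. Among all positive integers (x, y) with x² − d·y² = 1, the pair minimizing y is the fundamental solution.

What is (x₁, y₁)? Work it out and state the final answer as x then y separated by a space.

25 4

d=39: √d = [6; 4,12] (ℓ=2, even), read p_1/q_1
k=0  a_k=6  p_k/q_k = 6/1
k=1  a_k=4  p_k/q_k = 25/4
(x₁, y₁) = (25, 4);  25² − 39·4² = 1 ✓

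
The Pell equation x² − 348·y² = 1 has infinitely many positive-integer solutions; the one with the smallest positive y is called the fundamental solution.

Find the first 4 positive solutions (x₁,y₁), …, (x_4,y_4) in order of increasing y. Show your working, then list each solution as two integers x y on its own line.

1567 84
4910977 263256
15391000351 825044220
48235390189057 2585688322224

d=348: √d = [18; 1,1,1,8,1,1,1,36] (ℓ=8, even), read p_7/q_7
step 0: (18, 1)  from 18·(1,0) + (0,1)
…
step 2: (37, 2)  from 1·(19,1) + (18,1)
step 3: (56, 3)  from 1·(37,2) + (19,1)
…
step 6: (1026, 55)  from 1·(541,29) + (485,26)
step 7: (1567, 84)  from 1·(1026,55) + (541,29)
fundamental: x₁=1567, y₁=84  (since 2455489 − 348·7056 = 1)
n=2: (1567,84)∘(1567,84) = (1567·1567+348·84·84, 1567·84+84·1567) = (4910977,263256)
n=3: (4910977,263256)∘(1567,84) = (1567·4910977+348·84·263256, 1567·263256+84·4910977) = (15391000351,825044220)
n=4: (15391000351,825044220)∘(1567,84) = (1567·15391000351+348·84·825044220, 1567·825044220+84·15391000351) = (48235390189057,2585688322224)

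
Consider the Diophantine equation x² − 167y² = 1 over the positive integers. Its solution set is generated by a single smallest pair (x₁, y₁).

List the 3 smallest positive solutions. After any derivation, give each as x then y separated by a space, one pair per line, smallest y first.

√167 = [12; 1,11,1,24, …], period ℓ=4 (even) → k=3
step 0: (12, 1)  from 12·(1,0) + (0,1)
step 1: (13, 1)  from 1·(12,1) + (1,0)
step 2: (155, 12)  from 11·(13,1) + (12,1)
step 3: (168, 13)  from 1·(155,12) + (13,1)
→ (168, 13).  Check: 168²=28224, 167·13²=28223, difference 1.
(168+13√167)^2 = 56447 + 4368√167
(168+13√167)^3 = 18966024 + 1467635√167

168 13
56447 4368
18966024 1467635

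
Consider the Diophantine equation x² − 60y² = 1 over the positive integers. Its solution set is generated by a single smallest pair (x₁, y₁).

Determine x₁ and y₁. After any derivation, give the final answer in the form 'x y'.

[7; 1,2,1,14] for √60; ℓ=4 ⇒ convergent index 3
i=0: a=7 ⇒ p=7, q=1
i=1: a=1 ⇒ p=8, q=1
i=2: a=2 ⇒ p=23, q=3
i=3: a=1 ⇒ p=31, q=4
(x₁, y₁) = (31, 4);  31² − 60·4² = 1 ✓

31 4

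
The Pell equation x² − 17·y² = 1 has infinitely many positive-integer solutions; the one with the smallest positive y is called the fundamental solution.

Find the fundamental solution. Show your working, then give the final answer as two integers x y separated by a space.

[4; 8] for √17; ℓ=1 ⇒ convergent index 1
k=0  a_k=4  p_k/q_k = 4/1
k=1  a_k=8  p_k/q_k = 33/8
→ (33, 8).  Check: 33²=1089, 17·8²=1088, difference 1.

33 8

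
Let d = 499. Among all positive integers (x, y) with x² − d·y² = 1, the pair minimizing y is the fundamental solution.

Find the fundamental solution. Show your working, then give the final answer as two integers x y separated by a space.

4490 201

d=499: √d = [22; 2,1,21,1,2,44] (ℓ=6, even), read p_5/q_5
i=0: a=22 ⇒ p=22, q=1
i=1: a=2 ⇒ p=45, q=2
i=2: a=1 ⇒ p=67, q=3
…
i=4: a=1 ⇒ p=1519, q=68
i=5: a=2 ⇒ p=4490, q=201
→ (4490, 201).  Check: 4490²=20160100, 499·201²=20160099, difference 1.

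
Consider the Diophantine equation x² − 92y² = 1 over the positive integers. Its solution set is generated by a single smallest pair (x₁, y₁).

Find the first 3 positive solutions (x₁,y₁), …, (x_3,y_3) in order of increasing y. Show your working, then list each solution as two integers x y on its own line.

√92 = [9; 1,1,2,4,2,1,1,18, …], period ℓ=8 (even) → k=7
i=0: a=9 ⇒ p=9, q=1
…
i=2: a=1 ⇒ p=19, q=2
i=3: a=2 ⇒ p=48, q=5
i=4: a=4 ⇒ p=211, q=22
…
i=6: a=1 ⇒ p=681, q=71
i=7: a=1 ⇒ p=1151, q=120
fundamental: x₁=1151, y₁=120  (since 1324801 − 92·14400 = 1)
n=2: (1151,120)∘(1151,120) = (1151·1151+92·120·120, 1151·120+120·1151) = (2649601,276240)
n=3: (2649601,276240)∘(1151,120) = (1151·2649601+92·120·276240, 1151·276240+120·2649601) = (6099380351,635904360)

1151 120
2649601 276240
6099380351 635904360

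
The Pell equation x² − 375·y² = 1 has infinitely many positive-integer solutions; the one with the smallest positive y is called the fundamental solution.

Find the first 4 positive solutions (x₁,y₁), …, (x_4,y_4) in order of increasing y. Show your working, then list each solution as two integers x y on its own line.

d=375: √d = [19; 2,1,2,1,5,1,2,1,2,38] (ℓ=10, even), read p_9/q_9
i=0: a=19 ⇒ p=19, q=1
…
i=3: a=2 ⇒ p=155, q=8
…
i=6: a=1 ⇒ p=1433, q=74
i=7: a=2 ⇒ p=4086, q=211
i=8: a=1 ⇒ p=5519, q=285
i=9: a=2 ⇒ p=15124, q=781
(x₁, y₁) = (15124, 781);  15124² − 375·781² = 1 ✓
(x_2, y_2) = (15124·15124 + 375·781·781, 15124·781 + 781·15124) = (457470751, 23623688)
(x_3, y_3) = (15124·457470751 + 375·781·23623688, 15124·23623688 + 781·457470751) = (13837575261124, 714569313843)
(x_4, y_4) = (15124·13837575261124 + 375·781·714569313843, 15124·714569313843 + 781·13837575261124) = (418558976041008001, 21614292581499376)

15124 781
457470751 23623688
13837575261124 714569313843
418558976041008001 21614292581499376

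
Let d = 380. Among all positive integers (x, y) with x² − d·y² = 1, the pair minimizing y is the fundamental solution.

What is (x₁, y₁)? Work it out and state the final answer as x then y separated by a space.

√380 → a₀=19, period (2,38); ℓ=2 even so k=1
i=0: a=19 ⇒ p=19, q=1
i=1: a=2 ⇒ p=39, q=2
→ (39, 2).  Check: 39²=1521, 380·2²=1520, difference 1.

39 2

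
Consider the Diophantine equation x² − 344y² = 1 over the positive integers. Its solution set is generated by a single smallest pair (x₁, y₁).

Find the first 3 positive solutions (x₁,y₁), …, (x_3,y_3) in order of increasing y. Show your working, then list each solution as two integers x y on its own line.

[18; 1,1,4,1,3,1,4,1,1,36] for √344; ℓ=10 ⇒ convergent index 9
a_0=18:  p_0=18·1+0=18,  q_0=18·0+1=1
a_1=1:  p_1=1·18+1=19,  q_1=1·1+0=1
a_2=1:  p_2=1·19+18=37,  q_2=1·1+1=2
…
a_4=1:  p_4=1·167+37=204,  q_4=1·9+2=11
a_5=3:  p_5=3·204+167=779,  q_5=3·11+9=42
a_6=1:  p_6=1·779+204=983,  q_6=1·42+11=53
a_7=4:  p_7=4·983+779=4711,  q_7=4·53+42=254
a_8=1:  p_8=1·4711+983=5694,  q_8=1·254+53=307
a_9=1:  p_9=1·5694+4711=10405,  q_9=1·307+254=561
fundamental: x₁=10405, y₁=561  (since 108264025 − 344·314721 = 1)
n=2: (10405,561)∘(10405,561) = (10405·10405+344·561·561, 10405·561+561·10405) = (216528049,11674410)
n=3: (216528049,11674410)∘(10405,561) = (10405·216528049+344·561·11674410, 10405·11674410+561·216528049) = (4505948689285,242944471539)

10405 561
216528049 11674410
4505948689285 242944471539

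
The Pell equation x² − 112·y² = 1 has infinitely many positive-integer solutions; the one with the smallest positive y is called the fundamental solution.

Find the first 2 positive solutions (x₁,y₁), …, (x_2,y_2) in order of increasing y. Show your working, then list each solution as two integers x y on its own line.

127 12
32257 3048

[10; 1,1,2,1,1,20] for √112; ℓ=6 ⇒ convergent index 5
i=0: a=10 ⇒ p=10, q=1
i=1: a=1 ⇒ p=11, q=1
i=2: a=1 ⇒ p=21, q=2
i=3: a=2 ⇒ p=53, q=5
i=4: a=1 ⇒ p=74, q=7
i=5: a=1 ⇒ p=127, q=12
(x₁, y₁) = (127, 12);  127² − 112·12² = 1 ✓
(127+12√112)^2 = 32257 + 3048√112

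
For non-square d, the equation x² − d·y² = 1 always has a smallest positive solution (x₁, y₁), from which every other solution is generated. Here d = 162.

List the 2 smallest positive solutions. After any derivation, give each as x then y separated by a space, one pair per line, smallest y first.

19601 1540
768398401 60371080

√162 → a₀=12, period (1,2,1,2,12,2,1,2,1,24); ℓ=10 even so k=9
k=0  a_k=12  p_k/q_k = 12/1
k=1  a_k=1  p_k/q_k = 13/1
k=2  a_k=2  p_k/q_k = 38/3
…
k=8  a_k=2  p_k/q_k = 14268/1121
k=9  a_k=1  p_k/q_k = 19601/1540
→ (19601, 1540).  Check: 19601²=384199201, 162·1540²=384199200, difference 1.
(x_2, y_2) = (19601·19601 + 162·1540·1540, 19601·1540 + 1540·19601) = (768398401, 60371080)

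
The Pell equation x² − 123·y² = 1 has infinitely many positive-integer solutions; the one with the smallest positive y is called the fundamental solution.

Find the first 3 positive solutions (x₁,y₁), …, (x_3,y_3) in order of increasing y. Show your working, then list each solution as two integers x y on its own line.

[11; 11,22] for √123; ℓ=2 ⇒ convergent index 1
i=0: a=11 ⇒ p=11, q=1
i=1: a=11 ⇒ p=122, q=11
fundamental: x₁=122, y₁=11  (since 14884 − 123·121 = 1)
(122+11√123)^2 = 29767 + 2684√123
(122+11√123)^3 = 7263026 + 654885√123

122 11
29767 2684
7263026 654885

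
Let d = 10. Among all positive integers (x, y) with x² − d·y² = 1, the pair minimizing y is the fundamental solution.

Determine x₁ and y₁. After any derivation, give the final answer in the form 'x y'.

19 6

[3; 6] for √10; ℓ=1 ⇒ convergent index 1
a_0=3:  p_0=3·1+0=3,  q_0=3·0+1=1
a_1=6:  p_1=6·3+1=19,  q_1=6·1+0=6
→ (19, 6).  Check: 19²=361, 10·6²=360, difference 1.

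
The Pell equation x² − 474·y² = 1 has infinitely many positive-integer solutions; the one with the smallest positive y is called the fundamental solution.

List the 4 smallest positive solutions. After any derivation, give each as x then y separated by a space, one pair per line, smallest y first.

√474 → a₀=21, period (1,3,2,1,1,…,3,1,42); ℓ=14 even so k=13
step 0: (21, 1)  from 21·(1,0) + (0,1)
…
step 5: (479, 22)  from 1·(283,13) + (196,9)
…
step 8: (5813, 267)  from 1·(5051,232) + (762,35)
…
step 12: (149331, 6859)  from 3·(44218,2031) + (16677,766)
step 13: (193549, 8890)  from 1·(149331,6859) + (44218,2031)
→ (193549, 8890).  Check: 193549²=37461215401, 474·8890²=37461215400, difference 1.
(x_2, y_2) = (193549·193549 + 474·8890·8890, 193549·8890 + 8890·193549) = (74922430801, 3441301220)
(x_3, y_3) = (193549·74922430801 + 474·8890·3441301220, 193549·3441301220 + 8890·74922430801) = (29002323118011949, 1332120819650670)
(x_4, y_4) = (193549·29002323118011949 + 474·8890·1332120819650670, 193549·1332120819650670 + 8890·29002323118011949) = (11226741274261267003201, 515661305041693754440)

193549 8890
74922430801 3441301220
29002323118011949 1332120819650670
11226741274261267003201 515661305041693754440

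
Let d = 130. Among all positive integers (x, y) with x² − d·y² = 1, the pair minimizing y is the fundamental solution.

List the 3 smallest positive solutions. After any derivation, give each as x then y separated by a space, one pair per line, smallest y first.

√130 = [11; 2,2,22, …], period ℓ=3 (odd) → k=5
step 0: (11, 1)  from 11·(1,0) + (0,1)
step 1: (23, 2)  from 2·(11,1) + (1,0)
step 2: (57, 5)  from 2·(23,2) + (11,1)
step 3: (1277, 112)  from 22·(57,5) + (23,2)
step 4: (2611, 229)  from 2·(1277,112) + (57,5)
step 5: (6499, 570)  from 2·(2611,229) + (1277,112)
(x₁, y₁) = (6499, 570);  6499² − 130·570² = 1 ✓
k=2:  x_2 = 6499·6499+130·570·570 = 84474001,  y_2 = 6499·570+570·6499 = 7408860
k=3:  x_3 = 6499·84474001+130·570·7408860 = 1097993058499,  y_3 = 6499·7408860+570·84474001 = 96300361710

6499 570
84474001 7408860
1097993058499 96300361710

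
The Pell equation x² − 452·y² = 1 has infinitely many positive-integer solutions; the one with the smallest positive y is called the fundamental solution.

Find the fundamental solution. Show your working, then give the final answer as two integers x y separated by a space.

d=452: √d = [21; 3,1,5,3,10,3,5,1,3,42] (ℓ=10, even), read p_9/q_9
k=0  a_k=21  p_k/q_k = 21/1
k=1  a_k=3  p_k/q_k = 64/3
k=2  a_k=1  p_k/q_k = 85/4
…
k=4  a_k=3  p_k/q_k = 1552/73
k=5  a_k=10  p_k/q_k = 16009/753
k=6  a_k=3  p_k/q_k = 49579/2332
k=7  a_k=5  p_k/q_k = 263904/12413
k=8  a_k=1  p_k/q_k = 313483/14745
k=9  a_k=3  p_k/q_k = 1204353/56648
(x₁, y₁) = (1204353, 56648);  1204353² − 452·56648² = 1 ✓

1204353 56648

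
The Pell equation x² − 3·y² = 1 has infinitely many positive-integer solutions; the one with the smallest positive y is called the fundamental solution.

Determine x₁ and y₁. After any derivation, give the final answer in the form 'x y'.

√3 → a₀=1, period (1,2); ℓ=2 even so k=1
k=0  a_k=1  p_k/q_k = 1/1
k=1  a_k=1  p_k/q_k = 2/1
(x₁, y₁) = (2, 1);  2² − 3·1² = 1 ✓

2 1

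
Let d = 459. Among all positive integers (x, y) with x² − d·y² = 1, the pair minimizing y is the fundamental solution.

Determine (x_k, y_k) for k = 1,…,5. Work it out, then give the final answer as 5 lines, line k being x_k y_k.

[21; 2,2,1,4,21,4,1,2,2,42] for √459; ℓ=10 ⇒ convergent index 9
i=0: a=21 ⇒ p=21, q=1
i=1: a=2 ⇒ p=43, q=2
…
i=3: a=1 ⇒ p=150, q=7
i=4: a=4 ⇒ p=707, q=33
i=5: a=21 ⇒ p=14997, q=700
i=6: a=4 ⇒ p=60695, q=2833
i=7: a=1 ⇒ p=75692, q=3533
i=8: a=2 ⇒ p=212079, q=9899
i=9: a=2 ⇒ p=499850, q=23331
fundamental: x₁=499850, y₁=23331  (since 249850022500 − 459·544335561 = 1)
n=2: (499850,23331)∘(499850,23331) = (499850·499850+459·23331·23331, 499850·23331+23331·499850) = (499700044999,23324000700)
n=3: (499700044999,23324000700)∘(499850,23331) = (499850·499700044999+459·23331·23324000700, 499850·23324000700+23331·499700044999) = (499550134985000450,23317003499766669)
n=4: (499550134985000450,23317003499766669)∘(499850,23331) = (499850·499550134985000450+459·23331·23317003499766669, 499850·23317003499766669+23331·499550134985000450) = (499400269944005249820001,23310008398693414998600)
n=5: (499400269944005249820001,23310008398693414998600)∘(499850,23331) = (499850·499400269944005249820001+459·23331·23310008398693414998600, 499850·23310008398693414998600+23331·499400269944005249820001) = (499250449862522498110069999250,23303015396150489970600653331)

499850 23331
499700044999 23324000700
499550134985000450 23317003499766669
499400269944005249820001 23310008398693414998600
499250449862522498110069999250 23303015396150489970600653331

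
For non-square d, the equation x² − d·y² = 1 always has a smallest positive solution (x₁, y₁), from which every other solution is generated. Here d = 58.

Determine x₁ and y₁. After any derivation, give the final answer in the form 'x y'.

19603 2574

√58 → a₀=7, period (1,1,1,1,1,1,14); ℓ=7 odd so k=13
k=0  a_k=7  p_k/q_k = 7/1
…
k=2  a_k=1  p_k/q_k = 15/2
k=3  a_k=1  p_k/q_k = 23/3
…
k=5  a_k=1  p_k/q_k = 61/8
…
k=12  a_k=1  p_k/q_k = 12071/1585
k=13  a_k=1  p_k/q_k = 19603/2574
(x₁, y₁) = (19603, 2574);  19603² − 58·2574² = 1 ✓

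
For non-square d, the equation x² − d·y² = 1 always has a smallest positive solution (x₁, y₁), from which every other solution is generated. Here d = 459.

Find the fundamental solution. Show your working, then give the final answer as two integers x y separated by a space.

499850 23331

[21; 2,2,1,4,21,4,1,2,2,42] for √459; ℓ=10 ⇒ convergent index 9
i=0: a=21 ⇒ p=21, q=1
i=1: a=2 ⇒ p=43, q=2
…
i=3: a=1 ⇒ p=150, q=7
…
i=5: a=21 ⇒ p=14997, q=700
…
i=8: a=2 ⇒ p=212079, q=9899
i=9: a=2 ⇒ p=499850, q=23331
(x₁, y₁) = (499850, 23331);  499850² − 459·23331² = 1 ✓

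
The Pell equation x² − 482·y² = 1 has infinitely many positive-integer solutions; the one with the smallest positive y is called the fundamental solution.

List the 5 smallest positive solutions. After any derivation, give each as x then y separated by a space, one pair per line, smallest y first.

483 22
466577 21252
450712899 20529410
435388193857 19831388808
420584544552963 19157101059118

[21; 1,20,1,42] for √482; ℓ=4 ⇒ convergent index 3
step 0: (21, 1)  from 21·(1,0) + (0,1)
…
step 2: (461, 21)  from 20·(22,1) + (21,1)
step 3: (483, 22)  from 1·(461,21) + (22,1)
→ (483, 22).  Check: 483²=233289, 482·22²=233288, difference 1.
n=2: (483,22)∘(483,22) = (483·483+482·22·22, 483·22+22·483) = (466577,21252)
n=3: (466577,21252)∘(483,22) = (483·466577+482·22·21252, 483·21252+22·466577) = (450712899,20529410)
n=4: (450712899,20529410)∘(483,22) = (483·450712899+482·22·20529410, 483·20529410+22·450712899) = (435388193857,19831388808)
n=5: (435388193857,19831388808)∘(483,22) = (483·435388193857+482·22·19831388808, 483·19831388808+22·435388193857) = (420584544552963,19157101059118)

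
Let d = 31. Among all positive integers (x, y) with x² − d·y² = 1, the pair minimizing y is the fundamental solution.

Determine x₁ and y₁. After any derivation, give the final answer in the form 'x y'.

1520 273

d=31: √d = [5; 1,1,3,5,3,1,1,10] (ℓ=8, even), read p_7/q_7
a_0=5:  p_0=5·1+0=5,  q_0=5·0+1=1
a_1=1:  p_1=1·5+1=6,  q_1=1·1+0=1
a_2=1:  p_2=1·6+5=11,  q_2=1·1+1=2
…
a_4=5:  p_4=5·39+11=206,  q_4=5·7+2=37
a_5=3:  p_5=3·206+39=657,  q_5=3·37+7=118
a_6=1:  p_6=1·657+206=863,  q_6=1·118+37=155
a_7=1:  p_7=1·863+657=1520,  q_7=1·155+118=273
→ (1520, 273).  Check: 1520²=2310400, 31·273²=2310399, difference 1.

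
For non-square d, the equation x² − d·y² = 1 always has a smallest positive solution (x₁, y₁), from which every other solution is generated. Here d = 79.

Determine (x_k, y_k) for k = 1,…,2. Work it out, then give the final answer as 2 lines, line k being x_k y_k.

80 9
12799 1440

[8; 1,7,1,16] for √79; ℓ=4 ⇒ convergent index 3
a_0=8:  p_0=8·1+0=8,  q_0=8·0+1=1
a_1=1:  p_1=1·8+1=9,  q_1=1·1+0=1
a_2=7:  p_2=7·9+8=71,  q_2=7·1+1=8
a_3=1:  p_3=1·71+9=80,  q_3=1·8+1=9
fundamental: x₁=80, y₁=9  (since 6400 − 79·81 = 1)
n=2: (80,9)∘(80,9) = (80·80+79·9·9, 80·9+9·80) = (12799,1440)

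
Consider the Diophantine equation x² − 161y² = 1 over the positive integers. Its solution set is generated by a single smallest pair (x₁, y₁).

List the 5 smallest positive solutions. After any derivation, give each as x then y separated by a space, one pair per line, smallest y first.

11775 928
277301249 21854400
6530444402175 514671119072
153791965393920001 12120504832291200
3621800778496371621375 285437888285786640928

d=161: √d = [12; 1,2,4,1,2,1,4,2,1,24] (ℓ=10, even), read p_9/q_9
k=0  a_k=12  p_k/q_k = 12/1
…
k=2  a_k=2  p_k/q_k = 38/3
…
k=4  a_k=1  p_k/q_k = 203/16
…
k=6  a_k=1  p_k/q_k = 774/61
k=7  a_k=4  p_k/q_k = 3667/289
k=8  a_k=2  p_k/q_k = 8108/639
k=9  a_k=1  p_k/q_k = 11775/928
(x₁, y₁) = (11775, 928);  11775² − 161·928² = 1 ✓
n=2: (11775,928)∘(11775,928) = (11775·11775+161·928·928, 11775·928+928·11775) = (277301249,21854400)
n=3: (277301249,21854400)∘(11775,928) = (11775·277301249+161·928·21854400, 11775·21854400+928·277301249) = (6530444402175,514671119072)
n=4: (6530444402175,514671119072)∘(11775,928) = (11775·6530444402175+161·928·514671119072, 11775·514671119072+928·6530444402175) = (153791965393920001,12120504832291200)
n=5: (153791965393920001,12120504832291200)∘(11775,928) = (11775·153791965393920001+161·928·12120504832291200, 11775·12120504832291200+928·153791965393920001) = (3621800778496371621375,285437888285786640928)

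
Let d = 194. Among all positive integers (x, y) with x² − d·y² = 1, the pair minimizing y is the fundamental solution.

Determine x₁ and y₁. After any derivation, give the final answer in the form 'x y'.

195 14

d=194: √d = [13; 1,12,1,26] (ℓ=4, even), read p_3/q_3
i=0: a=13 ⇒ p=13, q=1
…
i=2: a=12 ⇒ p=181, q=13
i=3: a=1 ⇒ p=195, q=14
fundamental: x₁=195, y₁=14  (since 38025 − 194·196 = 1)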